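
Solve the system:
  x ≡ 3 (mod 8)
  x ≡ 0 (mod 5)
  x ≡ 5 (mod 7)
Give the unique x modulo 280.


Moduli 8, 5, 7 are pairwise coprime; by CRT there is a unique solution modulo M = 8 · 5 · 7 = 280.
Solve pairwise, accumulating the modulus:
  Start with x ≡ 3 (mod 8).
  Combine with x ≡ 0 (mod 5): since gcd(8, 5) = 1, we get a unique residue mod 40.
    Write x = 3 + 8·t and substitute into x ≡ 0 (mod 5): 8·t ≡ 0 − 3 = -3 (mod 5).
    Reduce coefficients mod 5: 3·t ≡ 2 (mod 5).
    The inverse of 3 mod 5 is 2 (since 3·2 = 6 = 1·5 + 1), so t ≡ 2·2 = 4 ≡ 4 (mod 5).
    Then x = 3 + 8·4 = 35, valid modulo lcm(8, 5) = 40: x ≡ 35 (mod 40).
  Combine with x ≡ 5 (mod 7): since gcd(40, 7) = 1, we get a unique residue mod 280.
    Write x = 35 + 40·t and substitute into x ≡ 5 (mod 7): 40·t ≡ 5 − 35 = -30 (mod 7).
    Reduce coefficients mod 7: 5·t ≡ 5 (mod 7).
    The inverse of 5 mod 7 is 3 (since 5·3 = 15 = 2·7 + 1), so t ≡ 3·5 = 15 ≡ 1 (mod 7).
    Then x = 35 + 40·1 = 75, valid modulo lcm(40, 7) = 280: x ≡ 75 (mod 280).
Verify: 75 mod 8 = 3 ✓, 75 mod 5 = 0 ✓, 75 mod 7 = 5 ✓.

x ≡ 75 (mod 280).


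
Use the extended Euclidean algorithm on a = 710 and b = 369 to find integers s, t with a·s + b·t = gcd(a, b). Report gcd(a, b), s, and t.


Euclidean algorithm on (710, 369) — divide until remainder is 0:
  710 = 1 · 369 + 341
  369 = 1 · 341 + 28
  341 = 12 · 28 + 5
  28 = 5 · 5 + 3
  5 = 1 · 3 + 2
  3 = 1 · 2 + 1
  2 = 2 · 1 + 0
gcd(710, 369) = 1.
Track Bezout coefficients alongside the remainders: start with r₀ = 710 = a·1 + b·0 (s = 1, t = 0) and r₁ = 369 = a·0 + b·1 (s = 0, t = 1); each new remainder r_{k+1} = r_{k-1} − q_k·r_k inherits s_{k+1} = s_{k-1} − q_k·s_k, t_{k+1} = t_{k-1} − q_k·t_k, so r_k = a·s_k + b·t_k at every step:
  q = 1: r = 341, s = 1 − 1·0 = 1, t = 0 − 1·1 = -1  (check: 710·1 + 369·(-1) = 341)
  q = 1: r = 28, s = 0 − 1·1 = -1, t = 1 − 1·(-1) = 2  (check: 710·(-1) + 369·2 = 28)
  q = 12: r = 5, s = 1 − 12·(-1) = 13, t = -1 − 12·2 = -25  (check: 710·13 + 369·(-25) = 5)
  q = 5: r = 3, s = -1 − 5·13 = -66, t = 2 − 5·(-25) = 127  (check: 710·(-66) + 369·127 = 3)
  q = 1: r = 2, s = 13 − 1·(-66) = 79, t = -25 − 1·127 = -152  (check: 710·79 + 369·(-152) = 2)
  q = 1: r = 1, s = -66 − 1·79 = -145, t = 127 − 1·(-152) = 279  (check: 710·(-145) + 369·279 = 1)
The row with r = 1 (the gcd) gives the Bezout coefficients s = -145, t = 279.
Result: 710 · (-145) + 369 · (279) = 1.

gcd(710, 369) = 1; s = -145, t = 279 (check: 710·(-145) + 369·279 = 1).


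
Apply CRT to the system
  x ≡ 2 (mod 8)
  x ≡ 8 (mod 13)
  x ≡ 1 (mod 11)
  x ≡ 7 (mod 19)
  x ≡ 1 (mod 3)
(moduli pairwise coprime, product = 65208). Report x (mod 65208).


Product of moduli M = 8 · 13 · 11 · 19 · 3 = 65208.
Merge one congruence at a time:
  Start: x ≡ 2 (mod 8).
  Combine with x ≡ 8 (mod 13); new modulus lcm = 104.
    Write x = 2 + 8·t and substitute into x ≡ 8 (mod 13): 8·t ≡ 8 − 2 = 6 (mod 13).
    The inverse of 8 mod 13 is 5 (since 8·5 = 40 = 3·13 + 1), so t ≡ 5·6 = 30 ≡ 4 (mod 13).
    Then x = 2 + 8·4 = 34, valid modulo lcm(8, 13) = 104: x ≡ 34 (mod 104).
  Combine with x ≡ 1 (mod 11); new modulus lcm = 1144.
    Write x = 34 + 104·t and substitute into x ≡ 1 (mod 11): 104·t ≡ 1 − 34 = -33 (mod 11).
    Reduce coefficients mod 11: 5·t ≡ 0 (mod 11).
    The inverse of 5 mod 11 is 9 (since 5·9 = 45 = 4·11 + 1), so t ≡ 9·0 = 0 ≡ 0 (mod 11).
    Then x = 34 + 104·0 = 34, valid modulo lcm(104, 11) = 1144: x ≡ 34 (mod 1144).
  Combine with x ≡ 7 (mod 19); new modulus lcm = 21736.
    Write x = 34 + 1144·t and substitute into x ≡ 7 (mod 19): 1144·t ≡ 7 − 34 = -27 (mod 19).
    Reduce coefficients mod 19: 4·t ≡ 11 (mod 19).
    The inverse of 4 mod 19 is 5 (since 4·5 = 20 = 1·19 + 1), so t ≡ 5·11 = 55 ≡ 17 (mod 19).
    Then x = 34 + 1144·17 = 19482, valid modulo lcm(1144, 19) = 21736: x ≡ 19482 (mod 21736).
  Combine with x ≡ 1 (mod 3); new modulus lcm = 65208.
    Write x = 19482 + 21736·t and substitute into x ≡ 1 (mod 3): 21736·t ≡ 1 − 19482 = -19481 (mod 3).
    Reduce coefficients mod 3: 1·t ≡ 1 (mod 3).
    So t ≡ 1 (mod 3).
    Then x = 19482 + 21736·1 = 41218, valid modulo lcm(21736, 3) = 65208: x ≡ 41218 (mod 65208).
Verify against each original: 41218 mod 8 = 2, 41218 mod 13 = 8, 41218 mod 11 = 1, 41218 mod 19 = 7, 41218 mod 3 = 1.

x ≡ 41218 (mod 65208).


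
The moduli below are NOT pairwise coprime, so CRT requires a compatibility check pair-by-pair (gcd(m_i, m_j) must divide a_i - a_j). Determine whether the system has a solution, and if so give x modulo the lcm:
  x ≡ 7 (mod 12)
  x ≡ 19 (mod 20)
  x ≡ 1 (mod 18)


Moduli 12, 20, 18 are not pairwise coprime, so CRT works modulo lcm(m_i) when all pairwise compatibility conditions hold.
Pairwise compatibility: gcd(m_i, m_j) must divide a_i - a_j for every pair.
Merge one congruence at a time:
  Start: x ≡ 7 (mod 12).
  Combine with x ≡ 19 (mod 20): gcd(12, 20) = 4; 19 - 7 = 12, which IS divisible by 4, so compatible.
    Write x = 7 + 12·t and substitute into x ≡ 19 (mod 20): 12·t ≡ 19 − 7 = 12 (mod 20).
    Divide the congruence (and modulus) by g = 4: 3·t ≡ 3 (mod 5).
    The inverse of 3 mod 5 is 2 (since 3·2 = 6 = 1·5 + 1), so t ≡ 2·3 = 6 ≡ 1 (mod 5).
    Then x = 7 + 12·1 = 19, valid modulo lcm(12, 20) = 60: x ≡ 19 (mod 60).
  Combine with x ≡ 1 (mod 18): gcd(60, 18) = 6; 1 - 19 = -18, which IS divisible by 6, so compatible.
    Write x = 19 + 60·t and substitute into x ≡ 1 (mod 18): 60·t ≡ 1 − 19 = -18 (mod 18).
    Divide the congruence (and modulus) by g = 6: 10·t ≡ -3 (mod 3).
    Reduce coefficients mod 3: 1·t ≡ 0 (mod 3).
    So t ≡ 0 (mod 3).
    Then x = 19 + 60·0 = 19, valid modulo lcm(60, 18) = 180: x ≡ 19 (mod 180).
Verify: 19 mod 12 = 7, 19 mod 20 = 19, 19 mod 18 = 1.

x ≡ 19 (mod 180).


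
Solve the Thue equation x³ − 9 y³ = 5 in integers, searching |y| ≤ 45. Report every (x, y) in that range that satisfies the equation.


The equation is x³ - 9y³ = 5. For fixed y, x³ = 9·y³ + 5, so a solution requires the RHS to be a perfect cube.
Strategy: iterate y from -45 to 45, compute RHS = 9·y³ + 5, and check whether it is a (positive or negative) perfect cube.
Check small values of y:
  y = 0: RHS = 5 is not a perfect cube.
  y = 1: RHS = 14 is not a perfect cube.
  y = -1: RHS = -4 is not a perfect cube.
  y = 2: RHS = 77 is not a perfect cube.
  y = -2: RHS = -67 is not a perfect cube.
  y = 3: RHS = 248 is not a perfect cube.
  y = -3: RHS = -238 is not a perfect cube.
Continuing the search up to |y| = 45 finds no solutions either.
No (x, y) in the scanned range satisfies the equation.

No integer solutions with |y| ≤ 45.


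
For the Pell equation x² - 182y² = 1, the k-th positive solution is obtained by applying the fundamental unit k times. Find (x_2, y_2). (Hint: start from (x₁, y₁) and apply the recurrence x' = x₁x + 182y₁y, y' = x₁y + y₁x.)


Step 1: Find the fundamental solution (x₁, y₁) of x² - 182y² = 1.
  Expand √182 as a continued fraction. a₀ = ⌊√182⌋ = 13; iterate m_{k+1} = d_k·a_k − m_k, d_{k+1} = (182 − m_{k+1}²)/d_k, a_{k+1} = ⌊(a₀ + m_{k+1})/d_{k+1}⌋ (starting m₀ = 0, d₀ = 1), with convergents p_k = a_k·p_{k-1} + p_{k-2}, q_k = a_k·q_{k-1} + q_{k-2} (p₋₁ = 1, q₋₁ = 0):
  k = 0: a₀ = 13; p₀/q₀ = 13/1; p₀² − 182·q₀² = 169 − 182 = -13.
  k = 1: m = 13, d = 13, a = ⌊(13 + 13)/13⌋ = 2; p/q = (2·13 + 1)/(2·1 + 0) = 27/2; p² − 182·q² = 729 − 728 = 1.
  The first convergent with p² − 182·q² = 1 gives the fundamental solution (x₁, y₁) = (27, 2).
Step 2: Apply the recurrence (x_{n+1}, y_{n+1}) = (x₁x_n + 182y₁y_n, x₁y_n + y₁x_n) repeatedly.
  From (x_1, y_1) = (27, 2): x_2 = 27·27 + 182·2·2 = 1457; y_2 = 27·2 + 2·27 = 108.
Step 3: Verify x_2² - 182·y_2² = 2122849 - 2122848 = 1 (should be 1). ✓

(x_1, y_1) = (27, 2); (x_2, y_2) = (1457, 108).


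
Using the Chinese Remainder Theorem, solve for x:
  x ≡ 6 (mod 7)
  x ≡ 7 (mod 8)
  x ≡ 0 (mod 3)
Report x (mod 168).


Moduli 7, 8, 3 are pairwise coprime; by CRT there is a unique solution modulo M = 7 · 8 · 3 = 168.
Solve pairwise, accumulating the modulus:
  Start with x ≡ 6 (mod 7).
  Combine with x ≡ 7 (mod 8): since gcd(7, 8) = 1, we get a unique residue mod 56.
    Write x = 6 + 7·t and substitute into x ≡ 7 (mod 8): 7·t ≡ 7 − 6 = 1 (mod 8).
    The inverse of 7 mod 8 is 7 (since 7·7 = 49 = 6·8 + 1), so t ≡ 7·1 = 7 ≡ 7 (mod 8).
    Then x = 6 + 7·7 = 55, valid modulo lcm(7, 8) = 56: x ≡ 55 (mod 56).
  Combine with x ≡ 0 (mod 3): since gcd(56, 3) = 1, we get a unique residue mod 168.
    Write x = 55 + 56·t and substitute into x ≡ 0 (mod 3): 56·t ≡ 0 − 55 = -55 (mod 3).
    Reduce coefficients mod 3: 2·t ≡ 2 (mod 3).
    The inverse of 2 mod 3 is 2 (since 2·2 = 4 = 1·3 + 1), so t ≡ 2·2 = 4 ≡ 1 (mod 3).
    Then x = 55 + 56·1 = 111, valid modulo lcm(56, 3) = 168: x ≡ 111 (mod 168).
Verify: 111 mod 7 = 6 ✓, 111 mod 8 = 7 ✓, 111 mod 3 = 0 ✓.

x ≡ 111 (mod 168).


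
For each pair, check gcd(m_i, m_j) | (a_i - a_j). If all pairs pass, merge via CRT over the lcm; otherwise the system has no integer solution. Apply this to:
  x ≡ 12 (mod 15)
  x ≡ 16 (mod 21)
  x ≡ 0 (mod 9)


Moduli 15, 21, 9 are not pairwise coprime, so CRT works modulo lcm(m_i) when all pairwise compatibility conditions hold.
Pairwise compatibility: gcd(m_i, m_j) must divide a_i - a_j for every pair.
Merge one congruence at a time:
  Start: x ≡ 12 (mod 15).
  Combine with x ≡ 16 (mod 21): gcd(15, 21) = 3, and 16 - 12 = 4 is NOT divisible by 3.
    ⇒ system is inconsistent (no integer solution).

No solution (the system is inconsistent).


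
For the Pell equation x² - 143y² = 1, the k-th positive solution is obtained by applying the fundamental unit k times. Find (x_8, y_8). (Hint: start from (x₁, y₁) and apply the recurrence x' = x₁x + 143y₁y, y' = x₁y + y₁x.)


Step 1: Find the fundamental solution (x₁, y₁) of x² - 143y² = 1.
  Expand √143 as a continued fraction. a₀ = ⌊√143⌋ = 11; iterate m_{k+1} = d_k·a_k − m_k, d_{k+1} = (143 − m_{k+1}²)/d_k, a_{k+1} = ⌊(a₀ + m_{k+1})/d_{k+1}⌋ (starting m₀ = 0, d₀ = 1), with convergents p_k = a_k·p_{k-1} + p_{k-2}, q_k = a_k·q_{k-1} + q_{k-2} (p₋₁ = 1, q₋₁ = 0):
  k = 0: a₀ = 11; p₀/q₀ = 11/1; p₀² − 143·q₀² = 121 − 143 = -22.
  k = 1: m = 11, d = 22, a = ⌊(11 + 11)/22⌋ = 1; p/q = (1·11 + 1)/(1·1 + 0) = 12/1; p² − 143·q² = 144 − 143 = 1.
  The first convergent with p² − 143·q² = 1 gives the fundamental solution (x₁, y₁) = (12, 1).
Step 2: Apply the recurrence (x_{n+1}, y_{n+1}) = (x₁x_n + 143y₁y_n, x₁y_n + y₁x_n) repeatedly.
  From (x_1, y_1) = (12, 1): x_2 = 12·12 + 143·1·1 = 287; y_2 = 12·1 + 1·12 = 24.
  From (x_2, y_2) = (287, 24): x_3 = 12·287 + 143·1·24 = 6876; y_3 = 12·24 + 1·287 = 575.
  From (x_3, y_3) = (6876, 575): x_4 = 12·6876 + 143·1·575 = 164737; y_4 = 12·575 + 1·6876 = 13776.
  From (x_4, y_4) = (164737, 13776): x_5 = 12·164737 + 143·1·13776 = 3946812; y_5 = 12·13776 + 1·164737 = 330049.
  From (x_5, y_5) = (3946812, 330049): x_6 = 12·3946812 + 143·1·330049 = 94558751; y_6 = 12·330049 + 1·3946812 = 7907400.
  From (x_6, y_6) = (94558751, 7907400): x_7 = 12·94558751 + 143·1·7907400 = 2265463212; y_7 = 12·7907400 + 1·94558751 = 189447551.
  From (x_7, y_7) = (2265463212, 189447551): x_8 = 12·2265463212 + 143·1·189447551 = 54276558337; y_8 = 12·189447551 + 1·2265463212 = 4538833824.
Step 3: Verify x_8² - 143·y_8² = 2945944784909764205569 - 2945944784909764205568 = 1 (should be 1). ✓

(x_1, y_1) = (12, 1); (x_8, y_8) = (54276558337, 4538833824).


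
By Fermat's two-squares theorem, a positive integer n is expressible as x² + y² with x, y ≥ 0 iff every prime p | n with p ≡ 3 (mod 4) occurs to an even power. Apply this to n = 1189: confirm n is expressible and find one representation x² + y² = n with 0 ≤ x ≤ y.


Step 1: Factor n = 1189 = 29 · 41.
Step 2: Check the mod-4 condition on each prime factor: 29 ≡ 1 (mod 4), exponent 1; 41 ≡ 1 (mod 4), exponent 1.
All primes ≡ 3 (mod 4) appear to even exponent (or don't appear), so by the two-squares theorem n IS expressible as a sum of two squares.
Step 3: Build a representation. Here n = 29 · 41 is a product of primes ≡ 1 (mod 4). Each prime p ≡ 1 (mod 4) is itself a sum of two squares; find a² by testing p − a² for a perfect square:
  29: 29 − 1² = 28, 29 − 2² = 25 = 5² ⇒ 29 = 2² + 5².
  41: 41 − 1² = 40, 41 − 2² = 37, 41 − 3² = 32, 41 − 4² = 25 = 5² ⇒ 41 = 4² + 5².
  Combine using the Brahmagupta–Fibonacci identity (a² + b²)(c² + d²) = (ac − bd)² + (ad + bc)² = (ac + bd)² + (ad − bc)²:
  29 · 41 = 1189: from (2² + 5²)(4² + 5²), take (2·4 − 5·5, 2·5 + 5·4) = (8 − 25, 10 + 20) = (-17, 30); dropping signs (only squares matter) gives (17, 30); check 17² + 30² = 289 + 900 = 1189 ✓.
Step 4: Order so x ≤ y and verify: 17² + 30² = 289 + 900 = 1189 = n. ✓

n = 1189 = 17² + 30² (one valid representation with x ≤ y).


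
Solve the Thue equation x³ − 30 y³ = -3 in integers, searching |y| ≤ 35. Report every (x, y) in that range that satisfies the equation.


The equation is x³ - 30y³ = -3. For fixed y, x³ = 30·y³ − 3, so a solution requires the RHS to be a perfect cube.
Strategy: iterate y from -35 to 35, compute RHS = 30·y³ − 3, and check whether it is a (positive or negative) perfect cube.
Check small values of y:
  y = 0: RHS = -3 is not a perfect cube.
  y = 1: RHS = 27 = (3)³ ⇒ x = 3 works.
  y = -1: RHS = -33 is not a perfect cube.
  y = 2: RHS = 237 is not a perfect cube.
  y = -2: RHS = -243 is not a perfect cube.
  y = 3: RHS = 807 is not a perfect cube.
  y = -3: RHS = -813 is not a perfect cube.
Continuing the search up to |y| = 35 finds no further solutions beyond those listed.
Collected solutions: (3, 1).

Solutions (with |y| ≤ 35): (3, 1).


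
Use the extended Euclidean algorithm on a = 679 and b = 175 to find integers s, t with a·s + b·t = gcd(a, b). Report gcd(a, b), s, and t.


Euclidean algorithm on (679, 175) — divide until remainder is 0:
  679 = 3 · 175 + 154
  175 = 1 · 154 + 21
  154 = 7 · 21 + 7
  21 = 3 · 7 + 0
gcd(679, 175) = 7.
Track Bezout coefficients alongside the remainders: start with r₀ = 679 = a·1 + b·0 (s = 1, t = 0) and r₁ = 175 = a·0 + b·1 (s = 0, t = 1); each new remainder r_{k+1} = r_{k-1} − q_k·r_k inherits s_{k+1} = s_{k-1} − q_k·s_k, t_{k+1} = t_{k-1} − q_k·t_k, so r_k = a·s_k + b·t_k at every step:
  q = 3: r = 154, s = 1 − 3·0 = 1, t = 0 − 3·1 = -3  (check: 679·1 + 175·(-3) = 154)
  q = 1: r = 21, s = 0 − 1·1 = -1, t = 1 − 1·(-3) = 4  (check: 679·(-1) + 175·4 = 21)
  q = 7: r = 7, s = 1 − 7·(-1) = 8, t = -3 − 7·4 = -31  (check: 679·8 + 175·(-31) = 7)
The row with r = 7 (the gcd) gives the Bezout coefficients s = 8, t = -31.
Result: 679 · (8) + 175 · (-31) = 7.

gcd(679, 175) = 7; s = 8, t = -31 (check: 679·8 + 175·(-31) = 7).


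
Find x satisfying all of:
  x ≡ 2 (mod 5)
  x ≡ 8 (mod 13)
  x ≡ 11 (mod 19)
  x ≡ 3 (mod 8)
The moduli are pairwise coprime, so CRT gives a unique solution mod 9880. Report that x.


Product of moduli M = 5 · 13 · 19 · 8 = 9880.
Merge one congruence at a time:
  Start: x ≡ 2 (mod 5).
  Combine with x ≡ 8 (mod 13); new modulus lcm = 65.
    Write x = 2 + 5·t and substitute into x ≡ 8 (mod 13): 5·t ≡ 8 − 2 = 6 (mod 13).
    The inverse of 5 mod 13 is 8 (since 5·8 = 40 = 3·13 + 1), so t ≡ 8·6 = 48 ≡ 9 (mod 13).
    Then x = 2 + 5·9 = 47, valid modulo lcm(5, 13) = 65: x ≡ 47 (mod 65).
  Combine with x ≡ 11 (mod 19); new modulus lcm = 1235.
    Write x = 47 + 65·t and substitute into x ≡ 11 (mod 19): 65·t ≡ 11 − 47 = -36 (mod 19).
    Reduce coefficients mod 19: 8·t ≡ 2 (mod 19).
    The inverse of 8 mod 19 is 12 (since 8·12 = 96 = 5·19 + 1), so t ≡ 12·2 = 24 ≡ 5 (mod 19).
    Then x = 47 + 65·5 = 372, valid modulo lcm(65, 19) = 1235: x ≡ 372 (mod 1235).
  Combine with x ≡ 3 (mod 8); new modulus lcm = 9880.
    Write x = 372 + 1235·t and substitute into x ≡ 3 (mod 8): 1235·t ≡ 3 − 372 = -369 (mod 8).
    Reduce coefficients mod 8: 3·t ≡ 7 (mod 8).
    The inverse of 3 mod 8 is 3 (since 3·3 = 9 = 1·8 + 1), so t ≡ 3·7 = 21 ≡ 5 (mod 8).
    Then x = 372 + 1235·5 = 6547, valid modulo lcm(1235, 8) = 9880: x ≡ 6547 (mod 9880).
Verify against each original: 6547 mod 5 = 2, 6547 mod 13 = 8, 6547 mod 19 = 11, 6547 mod 8 = 3.

x ≡ 6547 (mod 9880).


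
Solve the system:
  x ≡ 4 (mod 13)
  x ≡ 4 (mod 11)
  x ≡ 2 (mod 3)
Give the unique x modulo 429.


Moduli 13, 11, 3 are pairwise coprime; by CRT there is a unique solution modulo M = 13 · 11 · 3 = 429.
Solve pairwise, accumulating the modulus:
  Start with x ≡ 4 (mod 13).
  Combine with x ≡ 4 (mod 11): since gcd(13, 11) = 1, we get a unique residue mod 143.
    Write x = 4 + 13·t and substitute into x ≡ 4 (mod 11): 13·t ≡ 4 − 4 = 0 (mod 11).
    Reduce coefficients mod 11: 2·t ≡ 0 (mod 11).
    The inverse of 2 mod 11 is 6 (since 2·6 = 12 = 1·11 + 1), so t ≡ 6·0 = 0 ≡ 0 (mod 11).
    Then x = 4 + 13·0 = 4, valid modulo lcm(13, 11) = 143: x ≡ 4 (mod 143).
  Combine with x ≡ 2 (mod 3): since gcd(143, 3) = 1, we get a unique residue mod 429.
    Write x = 4 + 143·t and substitute into x ≡ 2 (mod 3): 143·t ≡ 2 − 4 = -2 (mod 3).
    Reduce coefficients mod 3: 2·t ≡ 1 (mod 3).
    The inverse of 2 mod 3 is 2 (since 2·2 = 4 = 1·3 + 1), so t ≡ 2·1 = 2 ≡ 2 (mod 3).
    Then x = 4 + 143·2 = 290, valid modulo lcm(143, 3) = 429: x ≡ 290 (mod 429).
Verify: 290 mod 13 = 4 ✓, 290 mod 11 = 4 ✓, 290 mod 3 = 2 ✓.

x ≡ 290 (mod 429).


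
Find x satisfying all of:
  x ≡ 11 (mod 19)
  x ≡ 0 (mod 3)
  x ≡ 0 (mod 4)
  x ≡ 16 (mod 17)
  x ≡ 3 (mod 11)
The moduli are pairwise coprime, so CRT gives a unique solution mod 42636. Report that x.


Product of moduli M = 19 · 3 · 4 · 17 · 11 = 42636.
Merge one congruence at a time:
  Start: x ≡ 11 (mod 19).
  Combine with x ≡ 0 (mod 3); new modulus lcm = 57.
    Write x = 11 + 19·t and substitute into x ≡ 0 (mod 3): 19·t ≡ 0 − 11 = -11 (mod 3).
    Reduce coefficients mod 3: 1·t ≡ 1 (mod 3).
    So t ≡ 1 (mod 3).
    Then x = 11 + 19·1 = 30, valid modulo lcm(19, 3) = 57: x ≡ 30 (mod 57).
  Combine with x ≡ 0 (mod 4); new modulus lcm = 228.
    Write x = 30 + 57·t and substitute into x ≡ 0 (mod 4): 57·t ≡ 0 − 30 = -30 (mod 4).
    Reduce coefficients mod 4: 1·t ≡ 2 (mod 4).
    So t ≡ 2 (mod 4).
    Then x = 30 + 57·2 = 144, valid modulo lcm(57, 4) = 228: x ≡ 144 (mod 228).
  Combine with x ≡ 16 (mod 17); new modulus lcm = 3876.
    Write x = 144 + 228·t and substitute into x ≡ 16 (mod 17): 228·t ≡ 16 − 144 = -128 (mod 17).
    Reduce coefficients mod 17: 7·t ≡ 8 (mod 17).
    The inverse of 7 mod 17 is 5 (since 7·5 = 35 = 2·17 + 1), so t ≡ 5·8 = 40 ≡ 6 (mod 17).
    Then x = 144 + 228·6 = 1512, valid modulo lcm(228, 17) = 3876: x ≡ 1512 (mod 3876).
  Combine with x ≡ 3 (mod 11); new modulus lcm = 42636.
    Write x = 1512 + 3876·t and substitute into x ≡ 3 (mod 11): 3876·t ≡ 3 − 1512 = -1509 (mod 11).
    Reduce coefficients mod 11: 4·t ≡ 9 (mod 11).
    The inverse of 4 mod 11 is 3 (since 4·3 = 12 = 1·11 + 1), so t ≡ 3·9 = 27 ≡ 5 (mod 11).
    Then x = 1512 + 3876·5 = 20892, valid modulo lcm(3876, 11) = 42636: x ≡ 20892 (mod 42636).
Verify against each original: 20892 mod 19 = 11, 20892 mod 3 = 0, 20892 mod 4 = 0, 20892 mod 17 = 16, 20892 mod 11 = 3.

x ≡ 20892 (mod 42636).


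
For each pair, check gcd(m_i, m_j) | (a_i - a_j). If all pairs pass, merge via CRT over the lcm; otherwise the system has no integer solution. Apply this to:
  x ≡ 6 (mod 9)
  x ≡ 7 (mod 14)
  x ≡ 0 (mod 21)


Moduli 9, 14, 21 are not pairwise coprime, so CRT works modulo lcm(m_i) when all pairwise compatibility conditions hold.
Pairwise compatibility: gcd(m_i, m_j) must divide a_i - a_j for every pair.
Merge one congruence at a time:
  Start: x ≡ 6 (mod 9).
  Combine with x ≡ 7 (mod 14): gcd(9, 14) = 1; 7 - 6 = 1, which IS divisible by 1, so compatible.
    Write x = 6 + 9·t and substitute into x ≡ 7 (mod 14): 9·t ≡ 7 − 6 = 1 (mod 14).
    The inverse of 9 mod 14 is 11 (since 9·11 = 99 = 7·14 + 1), so t ≡ 11·1 = 11 ≡ 11 (mod 14).
    Then x = 6 + 9·11 = 105, valid modulo lcm(9, 14) = 126: x ≡ 105 (mod 126).
  Combine with x ≡ 0 (mod 21): gcd(126, 21) = 21; 0 - 105 = -105, which IS divisible by 21, so compatible.
    Write x = 105 + 126·t and substitute into x ≡ 0 (mod 21): 126·t ≡ 0 − 105 = -105 (mod 21).
    Divide the congruence (and modulus) by g = 21: 6·t ≡ -5 (mod 1).
    Modulo 1 every t works; take t = 0.
    Then x = 105 + 126·0 = 105, valid modulo lcm(126, 21) = 126: x ≡ 105 (mod 126).
Verify: 105 mod 9 = 6, 105 mod 14 = 7, 105 mod 21 = 0.

x ≡ 105 (mod 126).


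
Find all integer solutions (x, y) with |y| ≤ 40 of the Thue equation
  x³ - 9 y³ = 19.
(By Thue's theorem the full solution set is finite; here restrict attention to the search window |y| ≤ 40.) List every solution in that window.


The equation is x³ - 9y³ = 19. For fixed y, x³ = 9·y³ + 19, so a solution requires the RHS to be a perfect cube.
Strategy: iterate y from -40 to 40, compute RHS = 9·y³ + 19, and check whether it is a (positive or negative) perfect cube.
Check small values of y:
  y = 0: RHS = 19 is not a perfect cube.
  y = 1: RHS = 28 is not a perfect cube.
  y = -1: RHS = 10 is not a perfect cube.
  y = 2: RHS = 91 is not a perfect cube.
  y = -2: RHS = -53 is not a perfect cube.
  y = 3: RHS = 262 is not a perfect cube.
  y = -3: RHS = -224 is not a perfect cube.
Continuing the search up to |y| = 40 finds no solutions either.
No (x, y) in the scanned range satisfies the equation.

No integer solutions with |y| ≤ 40.


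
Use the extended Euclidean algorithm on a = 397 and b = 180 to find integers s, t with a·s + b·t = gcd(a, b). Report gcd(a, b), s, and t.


Euclidean algorithm on (397, 180) — divide until remainder is 0:
  397 = 2 · 180 + 37
  180 = 4 · 37 + 32
  37 = 1 · 32 + 5
  32 = 6 · 5 + 2
  5 = 2 · 2 + 1
  2 = 2 · 1 + 0
gcd(397, 180) = 1.
Track Bezout coefficients alongside the remainders: start with r₀ = 397 = a·1 + b·0 (s = 1, t = 0) and r₁ = 180 = a·0 + b·1 (s = 0, t = 1); each new remainder r_{k+1} = r_{k-1} − q_k·r_k inherits s_{k+1} = s_{k-1} − q_k·s_k, t_{k+1} = t_{k-1} − q_k·t_k, so r_k = a·s_k + b·t_k at every step:
  q = 2: r = 37, s = 1 − 2·0 = 1, t = 0 − 2·1 = -2  (check: 397·1 + 180·(-2) = 37)
  q = 4: r = 32, s = 0 − 4·1 = -4, t = 1 − 4·(-2) = 9  (check: 397·(-4) + 180·9 = 32)
  q = 1: r = 5, s = 1 − 1·(-4) = 5, t = -2 − 1·9 = -11  (check: 397·5 + 180·(-11) = 5)
  q = 6: r = 2, s = -4 − 6·5 = -34, t = 9 − 6·(-11) = 75  (check: 397·(-34) + 180·75 = 2)
  q = 2: r = 1, s = 5 − 2·(-34) = 73, t = -11 − 2·75 = -161  (check: 397·73 + 180·(-161) = 1)
The row with r = 1 (the gcd) gives the Bezout coefficients s = 73, t = -161.
Result: 397 · (73) + 180 · (-161) = 1.

gcd(397, 180) = 1; s = 73, t = -161 (check: 397·73 + 180·(-161) = 1).


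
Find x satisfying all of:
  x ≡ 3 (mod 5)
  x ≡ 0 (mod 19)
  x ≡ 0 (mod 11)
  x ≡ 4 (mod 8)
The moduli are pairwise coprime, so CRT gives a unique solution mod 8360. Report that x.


Product of moduli M = 5 · 19 · 11 · 8 = 8360.
Merge one congruence at a time:
  Start: x ≡ 3 (mod 5).
  Combine with x ≡ 0 (mod 19); new modulus lcm = 95.
    Write x = 3 + 5·t and substitute into x ≡ 0 (mod 19): 5·t ≡ 0 − 3 = -3 (mod 19).
    Reduce coefficients mod 19: 5·t ≡ 16 (mod 19).
    The inverse of 5 mod 19 is 4 (since 5·4 = 20 = 1·19 + 1), so t ≡ 4·16 = 64 ≡ 7 (mod 19).
    Then x = 3 + 5·7 = 38, valid modulo lcm(5, 19) = 95: x ≡ 38 (mod 95).
  Combine with x ≡ 0 (mod 11); new modulus lcm = 1045.
    Write x = 38 + 95·t and substitute into x ≡ 0 (mod 11): 95·t ≡ 0 − 38 = -38 (mod 11).
    Reduce coefficients mod 11: 7·t ≡ 6 (mod 11).
    The inverse of 7 mod 11 is 8 (since 7·8 = 56 = 5·11 + 1), so t ≡ 8·6 = 48 ≡ 4 (mod 11).
    Then x = 38 + 95·4 = 418, valid modulo lcm(95, 11) = 1045: x ≡ 418 (mod 1045).
  Combine with x ≡ 4 (mod 8); new modulus lcm = 8360.
    Write x = 418 + 1045·t and substitute into x ≡ 4 (mod 8): 1045·t ≡ 4 − 418 = -414 (mod 8).
    Reduce coefficients mod 8: 5·t ≡ 2 (mod 8).
    The inverse of 5 mod 8 is 5 (since 5·5 = 25 = 3·8 + 1), so t ≡ 5·2 = 10 ≡ 2 (mod 8).
    Then x = 418 + 1045·2 = 2508, valid modulo lcm(1045, 8) = 8360: x ≡ 2508 (mod 8360).
Verify against each original: 2508 mod 5 = 3, 2508 mod 19 = 0, 2508 mod 11 = 0, 2508 mod 8 = 4.

x ≡ 2508 (mod 8360).


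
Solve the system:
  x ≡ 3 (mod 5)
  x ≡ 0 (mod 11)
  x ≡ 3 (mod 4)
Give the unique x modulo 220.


Moduli 5, 11, 4 are pairwise coprime; by CRT there is a unique solution modulo M = 5 · 11 · 4 = 220.
Solve pairwise, accumulating the modulus:
  Start with x ≡ 3 (mod 5).
  Combine with x ≡ 0 (mod 11): since gcd(5, 11) = 1, we get a unique residue mod 55.
    Write x = 3 + 5·t and substitute into x ≡ 0 (mod 11): 5·t ≡ 0 − 3 = -3 (mod 11).
    Reduce coefficients mod 11: 5·t ≡ 8 (mod 11).
    The inverse of 5 mod 11 is 9 (since 5·9 = 45 = 4·11 + 1), so t ≡ 9·8 = 72 ≡ 6 (mod 11).
    Then x = 3 + 5·6 = 33, valid modulo lcm(5, 11) = 55: x ≡ 33 (mod 55).
  Combine with x ≡ 3 (mod 4): since gcd(55, 4) = 1, we get a unique residue mod 220.
    Write x = 33 + 55·t and substitute into x ≡ 3 (mod 4): 55·t ≡ 3 − 33 = -30 (mod 4).
    Reduce coefficients mod 4: 3·t ≡ 2 (mod 4).
    The inverse of 3 mod 4 is 3 (since 3·3 = 9 = 2·4 + 1), so t ≡ 3·2 = 6 ≡ 2 (mod 4).
    Then x = 33 + 55·2 = 143, valid modulo lcm(55, 4) = 220: x ≡ 143 (mod 220).
Verify: 143 mod 5 = 3 ✓, 143 mod 11 = 0 ✓, 143 mod 4 = 3 ✓.

x ≡ 143 (mod 220).


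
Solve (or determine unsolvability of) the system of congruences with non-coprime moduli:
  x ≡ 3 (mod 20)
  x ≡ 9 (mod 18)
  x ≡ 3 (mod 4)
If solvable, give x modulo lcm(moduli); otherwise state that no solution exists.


Moduli 20, 18, 4 are not pairwise coprime, so CRT works modulo lcm(m_i) when all pairwise compatibility conditions hold.
Pairwise compatibility: gcd(m_i, m_j) must divide a_i - a_j for every pair.
Merge one congruence at a time:
  Start: x ≡ 3 (mod 20).
  Combine with x ≡ 9 (mod 18): gcd(20, 18) = 2; 9 - 3 = 6, which IS divisible by 2, so compatible.
    Write x = 3 + 20·t and substitute into x ≡ 9 (mod 18): 20·t ≡ 9 − 3 = 6 (mod 18).
    Divide the congruence (and modulus) by g = 2: 10·t ≡ 3 (mod 9).
    Reduce coefficients mod 9: 1·t ≡ 3 (mod 9).
    So t ≡ 3 (mod 9).
    Then x = 3 + 20·3 = 63, valid modulo lcm(20, 18) = 180: x ≡ 63 (mod 180).
  Combine with x ≡ 3 (mod 4): gcd(180, 4) = 4; 3 - 63 = -60, which IS divisible by 4, so compatible.
    Write x = 63 + 180·t and substitute into x ≡ 3 (mod 4): 180·t ≡ 3 − 63 = -60 (mod 4).
    Divide the congruence (and modulus) by g = 4: 45·t ≡ -15 (mod 1).
    Modulo 1 every t works; take t = 0.
    Then x = 63 + 180·0 = 63, valid modulo lcm(180, 4) = 180: x ≡ 63 (mod 180).
Verify: 63 mod 20 = 3, 63 mod 18 = 9, 63 mod 4 = 3.

x ≡ 63 (mod 180).


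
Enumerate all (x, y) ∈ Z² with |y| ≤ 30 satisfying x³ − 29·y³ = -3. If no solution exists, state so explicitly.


The equation is x³ - 29y³ = -3. For fixed y, x³ = 29·y³ − 3, so a solution requires the RHS to be a perfect cube.
Strategy: iterate y from -30 to 30, compute RHS = 29·y³ − 3, and check whether it is a (positive or negative) perfect cube.
Check small values of y:
  y = 0: RHS = -3 is not a perfect cube.
  y = 1: RHS = 26 is not a perfect cube.
  y = -1: RHS = -32 is not a perfect cube.
  y = 2: RHS = 229 is not a perfect cube.
  y = -2: RHS = -235 is not a perfect cube.
  y = 3: RHS = 780 is not a perfect cube.
  y = -3: RHS = -786 is not a perfect cube.
Continuing the search up to |y| = 30 finds no solutions either.
No (x, y) in the scanned range satisfies the equation.

No integer solutions with |y| ≤ 30.


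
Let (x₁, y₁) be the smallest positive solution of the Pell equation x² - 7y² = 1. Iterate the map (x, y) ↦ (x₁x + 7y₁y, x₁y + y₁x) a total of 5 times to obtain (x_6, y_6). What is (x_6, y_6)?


Step 1: Find the fundamental solution (x₁, y₁) of x² - 7y² = 1.
  Expand √7 as a continued fraction. a₀ = ⌊√7⌋ = 2; iterate m_{k+1} = d_k·a_k − m_k, d_{k+1} = (7 − m_{k+1}²)/d_k, a_{k+1} = ⌊(a₀ + m_{k+1})/d_{k+1}⌋ (starting m₀ = 0, d₀ = 1), with convergents p_k = a_k·p_{k-1} + p_{k-2}, q_k = a_k·q_{k-1} + q_{k-2} (p₋₁ = 1, q₋₁ = 0):
  k = 0: a₀ = 2; p₀/q₀ = 2/1; p₀² − 7·q₀² = 4 − 7 = -3.
  k = 1: m = 2, d = 3, a = ⌊(2 + 2)/3⌋ = 1; p/q = (1·2 + 1)/(1·1 + 0) = 3/1; p² − 7·q² = 9 − 7 = 2.
  k = 2: m = 1, d = 2, a = ⌊(2 + 1)/2⌋ = 1; p/q = (1·3 + 2)/(1·1 + 1) = 5/2; p² − 7·q² = 25 − 28 = -3.
  k = 3: m = 1, d = 3, a = ⌊(2 + 1)/3⌋ = 1; p/q = (1·5 + 3)/(1·2 + 1) = 8/3; p² − 7·q² = 64 − 63 = 1.
  The first convergent with p² − 7·q² = 1 gives the fundamental solution (x₁, y₁) = (8, 3).
Step 2: Apply the recurrence (x_{n+1}, y_{n+1}) = (x₁x_n + 7y₁y_n, x₁y_n + y₁x_n) repeatedly.
  From (x_1, y_1) = (8, 3): x_2 = 8·8 + 7·3·3 = 127; y_2 = 8·3 + 3·8 = 48.
  From (x_2, y_2) = (127, 48): x_3 = 8·127 + 7·3·48 = 2024; y_3 = 8·48 + 3·127 = 765.
  From (x_3, y_3) = (2024, 765): x_4 = 8·2024 + 7·3·765 = 32257; y_4 = 8·765 + 3·2024 = 12192.
  From (x_4, y_4) = (32257, 12192): x_5 = 8·32257 + 7·3·12192 = 514088; y_5 = 8·12192 + 3·32257 = 194307.
  From (x_5, y_5) = (514088, 194307): x_6 = 8·514088 + 7·3·194307 = 8193151; y_6 = 8·194307 + 3·514088 = 3096720.
Step 3: Verify x_6² - 7·y_6² = 67127723308801 - 67127723308800 = 1 (should be 1). ✓

(x_1, y_1) = (8, 3); (x_6, y_6) = (8193151, 3096720).


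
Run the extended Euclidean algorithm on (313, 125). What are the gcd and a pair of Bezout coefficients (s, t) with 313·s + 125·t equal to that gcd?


Euclidean algorithm on (313, 125) — divide until remainder is 0:
  313 = 2 · 125 + 63
  125 = 1 · 63 + 62
  63 = 1 · 62 + 1
  62 = 62 · 1 + 0
gcd(313, 125) = 1.
Track Bezout coefficients alongside the remainders: start with r₀ = 313 = a·1 + b·0 (s = 1, t = 0) and r₁ = 125 = a·0 + b·1 (s = 0, t = 1); each new remainder r_{k+1} = r_{k-1} − q_k·r_k inherits s_{k+1} = s_{k-1} − q_k·s_k, t_{k+1} = t_{k-1} − q_k·t_k, so r_k = a·s_k + b·t_k at every step:
  q = 2: r = 63, s = 1 − 2·0 = 1, t = 0 − 2·1 = -2  (check: 313·1 + 125·(-2) = 63)
  q = 1: r = 62, s = 0 − 1·1 = -1, t = 1 − 1·(-2) = 3  (check: 313·(-1) + 125·3 = 62)
  q = 1: r = 1, s = 1 − 1·(-1) = 2, t = -2 − 1·3 = -5  (check: 313·2 + 125·(-5) = 1)
The row with r = 1 (the gcd) gives the Bezout coefficients s = 2, t = -5.
Result: 313 · (2) + 125 · (-5) = 1.

gcd(313, 125) = 1; s = 2, t = -5 (check: 313·2 + 125·(-5) = 1).


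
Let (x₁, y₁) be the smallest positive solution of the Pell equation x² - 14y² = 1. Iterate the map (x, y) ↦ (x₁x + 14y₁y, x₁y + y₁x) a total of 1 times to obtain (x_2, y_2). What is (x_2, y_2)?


Step 1: Find the fundamental solution (x₁, y₁) of x² - 14y² = 1.
  Expand √14 as a continued fraction. a₀ = ⌊√14⌋ = 3; iterate m_{k+1} = d_k·a_k − m_k, d_{k+1} = (14 − m_{k+1}²)/d_k, a_{k+1} = ⌊(a₀ + m_{k+1})/d_{k+1}⌋ (starting m₀ = 0, d₀ = 1), with convergents p_k = a_k·p_{k-1} + p_{k-2}, q_k = a_k·q_{k-1} + q_{k-2} (p₋₁ = 1, q₋₁ = 0):
  k = 0: a₀ = 3; p₀/q₀ = 3/1; p₀² − 14·q₀² = 9 − 14 = -5.
  k = 1: m = 3, d = 5, a = ⌊(3 + 3)/5⌋ = 1; p/q = (1·3 + 1)/(1·1 + 0) = 4/1; p² − 14·q² = 16 − 14 = 2.
  k = 2: m = 2, d = 2, a = ⌊(3 + 2)/2⌋ = 2; p/q = (2·4 + 3)/(2·1 + 1) = 11/3; p² − 14·q² = 121 − 126 = -5.
  k = 3: m = 2, d = 5, a = ⌊(3 + 2)/5⌋ = 1; p/q = (1·11 + 4)/(1·3 + 1) = 15/4; p² − 14·q² = 225 − 224 = 1.
  The first convergent with p² − 14·q² = 1 gives the fundamental solution (x₁, y₁) = (15, 4).
Step 2: Apply the recurrence (x_{n+1}, y_{n+1}) = (x₁x_n + 14y₁y_n, x₁y_n + y₁x_n) repeatedly.
  From (x_1, y_1) = (15, 4): x_2 = 15·15 + 14·4·4 = 449; y_2 = 15·4 + 4·15 = 120.
Step 3: Verify x_2² - 14·y_2² = 201601 - 201600 = 1 (should be 1). ✓

(x_1, y_1) = (15, 4); (x_2, y_2) = (449, 120).


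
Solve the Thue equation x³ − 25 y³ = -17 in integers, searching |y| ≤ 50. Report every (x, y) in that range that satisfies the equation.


The equation is x³ - 25y³ = -17. For fixed y, x³ = 25·y³ − 17, so a solution requires the RHS to be a perfect cube.
Strategy: iterate y from -50 to 50, compute RHS = 25·y³ − 17, and check whether it is a (positive or negative) perfect cube.
Check small values of y:
  y = 0: RHS = -17 is not a perfect cube.
  y = 1: RHS = 8 = (2)³ ⇒ x = 2 works.
  y = -1: RHS = -42 is not a perfect cube.
  y = 2: RHS = 183 is not a perfect cube.
  y = -2: RHS = -217 is not a perfect cube.
  y = 3: RHS = 658 is not a perfect cube.
  y = -3: RHS = -692 is not a perfect cube.
Continuing the search up to |y| = 50 finds no further solutions beyond those listed.
Collected solutions: (2, 1).

Solutions (with |y| ≤ 50): (2, 1).


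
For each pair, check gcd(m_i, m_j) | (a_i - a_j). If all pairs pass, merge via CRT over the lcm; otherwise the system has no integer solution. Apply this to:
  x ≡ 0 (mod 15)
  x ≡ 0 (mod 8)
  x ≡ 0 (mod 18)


Moduli 15, 8, 18 are not pairwise coprime, so CRT works modulo lcm(m_i) when all pairwise compatibility conditions hold.
Pairwise compatibility: gcd(m_i, m_j) must divide a_i - a_j for every pair.
Merge one congruence at a time:
  Start: x ≡ 0 (mod 15).
  Combine with x ≡ 0 (mod 8): gcd(15, 8) = 1; 0 - 0 = 0, which IS divisible by 1, so compatible.
    Write x = 0 + 15·t and substitute into x ≡ 0 (mod 8): 15·t ≡ 0 − 0 = 0 (mod 8).
    Reduce coefficients mod 8: 7·t ≡ 0 (mod 8).
    The inverse of 7 mod 8 is 7 (since 7·7 = 49 = 6·8 + 1), so t ≡ 7·0 = 0 ≡ 0 (mod 8).
    Then x = 0 + 15·0 = 0, valid modulo lcm(15, 8) = 120: x ≡ 0 (mod 120).
  Combine with x ≡ 0 (mod 18): gcd(120, 18) = 6; 0 - 0 = 0, which IS divisible by 6, so compatible.
    Write x = 0 + 120·t and substitute into x ≡ 0 (mod 18): 120·t ≡ 0 − 0 = 0 (mod 18).
    Divide the congruence (and modulus) by g = 6: 20·t ≡ 0 (mod 3).
    Reduce coefficients mod 3: 2·t ≡ 0 (mod 3).
    The inverse of 2 mod 3 is 2 (since 2·2 = 4 = 1·3 + 1), so t ≡ 2·0 = 0 ≡ 0 (mod 3).
    Then x = 0 + 120·0 = 0, valid modulo lcm(120, 18) = 360: x ≡ 0 (mod 360).
Verify: 0 mod 15 = 0, 0 mod 8 = 0, 0 mod 18 = 0.

x ≡ 0 (mod 360).


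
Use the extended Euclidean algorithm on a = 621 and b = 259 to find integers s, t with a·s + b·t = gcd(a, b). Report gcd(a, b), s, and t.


Euclidean algorithm on (621, 259) — divide until remainder is 0:
  621 = 2 · 259 + 103
  259 = 2 · 103 + 53
  103 = 1 · 53 + 50
  53 = 1 · 50 + 3
  50 = 16 · 3 + 2
  3 = 1 · 2 + 1
  2 = 2 · 1 + 0
gcd(621, 259) = 1.
Track Bezout coefficients alongside the remainders: start with r₀ = 621 = a·1 + b·0 (s = 1, t = 0) and r₁ = 259 = a·0 + b·1 (s = 0, t = 1); each new remainder r_{k+1} = r_{k-1} − q_k·r_k inherits s_{k+1} = s_{k-1} − q_k·s_k, t_{k+1} = t_{k-1} − q_k·t_k, so r_k = a·s_k + b·t_k at every step:
  q = 2: r = 103, s = 1 − 2·0 = 1, t = 0 − 2·1 = -2  (check: 621·1 + 259·(-2) = 103)
  q = 2: r = 53, s = 0 − 2·1 = -2, t = 1 − 2·(-2) = 5  (check: 621·(-2) + 259·5 = 53)
  q = 1: r = 50, s = 1 − 1·(-2) = 3, t = -2 − 1·5 = -7  (check: 621·3 + 259·(-7) = 50)
  q = 1: r = 3, s = -2 − 1·3 = -5, t = 5 − 1·(-7) = 12  (check: 621·(-5) + 259·12 = 3)
  q = 16: r = 2, s = 3 − 16·(-5) = 83, t = -7 − 16·12 = -199  (check: 621·83 + 259·(-199) = 2)
  q = 1: r = 1, s = -5 − 1·83 = -88, t = 12 − 1·(-199) = 211  (check: 621·(-88) + 259·211 = 1)
The row with r = 1 (the gcd) gives the Bezout coefficients s = -88, t = 211.
Result: 621 · (-88) + 259 · (211) = 1.

gcd(621, 259) = 1; s = -88, t = 211 (check: 621·(-88) + 259·211 = 1).


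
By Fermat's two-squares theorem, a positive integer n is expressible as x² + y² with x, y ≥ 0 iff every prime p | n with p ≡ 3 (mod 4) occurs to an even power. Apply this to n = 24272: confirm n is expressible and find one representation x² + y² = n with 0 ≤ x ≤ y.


Step 1: Factor n = 24272 = 2^4 · 37 · 41.
Step 2: Check the mod-4 condition on each prime factor: 2 = 2 (special); 37 ≡ 1 (mod 4), exponent 1; 41 ≡ 1 (mod 4), exponent 1.
All primes ≡ 3 (mod 4) appear to even exponent (or don't appear), so by the two-squares theorem n IS expressible as a sum of two squares.
Step 3: Build a representation. Group n = k² · m with k = 4 and m = 37 · 41 = 1517 (a product of primes ≡ 1 (mod 4)); a representation of m scales to one of n via (k·x)² + (k·y)² = k²(x² + y²). Each prime p ≡ 1 (mod 4) is itself a sum of two squares; find a² by testing p − a² for a perfect square:
  37: 37 − 1² = 36 = 6² ⇒ 37 = 1² + 6².
  41: 41 − 1² = 40, 41 − 2² = 37, 41 − 3² = 32, 41 − 4² = 25 = 5² ⇒ 41 = 4² + 5².
  Combine using the Brahmagupta–Fibonacci identity (a² + b²)(c² + d²) = (ac − bd)² + (ad + bc)² = (ac + bd)² + (ad − bc)²:
  37 · 41 = 1517: from (1² + 6²)(4² + 5²), take (1·4 − 6·5, 1·5 + 6·4) = (4 − 30, 5 + 24) = (-26, 29); dropping signs (only squares matter) gives (26, 29); check 26² + 29² = 676 + 841 = 1517 ✓.
  Scale by k = 4: (4·26, 4·29) = (104, 116).
Step 4: Order so x ≤ y and verify: 104² + 116² = 10816 + 13456 = 24272 = n. ✓

n = 24272 = 104² + 116² (one valid representation with x ≤ y).


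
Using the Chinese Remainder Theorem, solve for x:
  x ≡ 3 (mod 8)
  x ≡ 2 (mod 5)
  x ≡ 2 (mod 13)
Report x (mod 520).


Moduli 8, 5, 13 are pairwise coprime; by CRT there is a unique solution modulo M = 8 · 5 · 13 = 520.
Solve pairwise, accumulating the modulus:
  Start with x ≡ 3 (mod 8).
  Combine with x ≡ 2 (mod 5): since gcd(8, 5) = 1, we get a unique residue mod 40.
    Write x = 3 + 8·t and substitute into x ≡ 2 (mod 5): 8·t ≡ 2 − 3 = -1 (mod 5).
    Reduce coefficients mod 5: 3·t ≡ 4 (mod 5).
    The inverse of 3 mod 5 is 2 (since 3·2 = 6 = 1·5 + 1), so t ≡ 2·4 = 8 ≡ 3 (mod 5).
    Then x = 3 + 8·3 = 27, valid modulo lcm(8, 5) = 40: x ≡ 27 (mod 40).
  Combine with x ≡ 2 (mod 13): since gcd(40, 13) = 1, we get a unique residue mod 520.
    Write x = 27 + 40·t and substitute into x ≡ 2 (mod 13): 40·t ≡ 2 − 27 = -25 (mod 13).
    Reduce coefficients mod 13: 1·t ≡ 1 (mod 13).
    So t ≡ 1 (mod 13).
    Then x = 27 + 40·1 = 67, valid modulo lcm(40, 13) = 520: x ≡ 67 (mod 520).
Verify: 67 mod 8 = 3 ✓, 67 mod 5 = 2 ✓, 67 mod 13 = 2 ✓.

x ≡ 67 (mod 520).


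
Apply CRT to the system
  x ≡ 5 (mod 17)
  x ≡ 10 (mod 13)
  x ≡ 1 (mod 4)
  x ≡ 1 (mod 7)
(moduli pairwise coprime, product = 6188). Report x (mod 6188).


Product of moduli M = 17 · 13 · 4 · 7 = 6188.
Merge one congruence at a time:
  Start: x ≡ 5 (mod 17).
  Combine with x ≡ 10 (mod 13); new modulus lcm = 221.
    Write x = 5 + 17·t and substitute into x ≡ 10 (mod 13): 17·t ≡ 10 − 5 = 5 (mod 13).
    Reduce coefficients mod 13: 4·t ≡ 5 (mod 13).
    The inverse of 4 mod 13 is 10 (since 4·10 = 40 = 3·13 + 1), so t ≡ 10·5 = 50 ≡ 11 (mod 13).
    Then x = 5 + 17·11 = 192, valid modulo lcm(17, 13) = 221: x ≡ 192 (mod 221).
  Combine with x ≡ 1 (mod 4); new modulus lcm = 884.
    Write x = 192 + 221·t and substitute into x ≡ 1 (mod 4): 221·t ≡ 1 − 192 = -191 (mod 4).
    Reduce coefficients mod 4: 1·t ≡ 1 (mod 4).
    So t ≡ 1 (mod 4).
    Then x = 192 + 221·1 = 413, valid modulo lcm(221, 4) = 884: x ≡ 413 (mod 884).
  Combine with x ≡ 1 (mod 7); new modulus lcm = 6188.
    Write x = 413 + 884·t and substitute into x ≡ 1 (mod 7): 884·t ≡ 1 − 413 = -412 (mod 7).
    Reduce coefficients mod 7: 2·t ≡ 1 (mod 7).
    The inverse of 2 mod 7 is 4 (since 2·4 = 8 = 1·7 + 1), so t ≡ 4·1 = 4 ≡ 4 (mod 7).
    Then x = 413 + 884·4 = 3949, valid modulo lcm(884, 7) = 6188: x ≡ 3949 (mod 6188).
Verify against each original: 3949 mod 17 = 5, 3949 mod 13 = 10, 3949 mod 4 = 1, 3949 mod 7 = 1.

x ≡ 3949 (mod 6188).
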